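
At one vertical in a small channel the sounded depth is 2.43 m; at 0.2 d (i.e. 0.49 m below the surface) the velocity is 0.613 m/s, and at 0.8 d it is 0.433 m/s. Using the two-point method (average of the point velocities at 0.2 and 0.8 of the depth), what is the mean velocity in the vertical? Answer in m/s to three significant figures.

v̄ = (0.613 + 0.433) / 2 = 0.5230 m/s

0.523 m/s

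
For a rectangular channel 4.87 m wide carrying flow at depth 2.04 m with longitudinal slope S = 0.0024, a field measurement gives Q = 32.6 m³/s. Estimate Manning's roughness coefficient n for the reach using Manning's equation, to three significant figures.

A = b·y = 4.87 × 2.04 = 9.935 m²
P = b + 2y = 4.87 + 2×2.04 = 8.950 m
R = A/P = 9.935/8.950 = 1.110 m
n = (1/Q)·A·R^(2/3)·S^(1/2) = (1/32.6) × 9.935 × 1.072 × 0.04899 = 0.01601

0.0160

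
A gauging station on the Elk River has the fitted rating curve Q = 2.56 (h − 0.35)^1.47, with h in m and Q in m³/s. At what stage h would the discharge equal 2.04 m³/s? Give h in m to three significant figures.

h − h₀ = (Q/C)^(1/b) = (2.04/2.56)^(1/1.47) = 0.8569 m
h = 0.35 + 0.8569 = 1.207 m

1.21 m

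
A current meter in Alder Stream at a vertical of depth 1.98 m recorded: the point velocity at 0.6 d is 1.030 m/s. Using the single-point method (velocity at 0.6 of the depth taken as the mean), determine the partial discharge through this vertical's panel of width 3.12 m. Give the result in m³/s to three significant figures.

v̄ = v₀.₆ = 1.030 m/s
q = v̄ × d × w = 1.030 × 1.98 × 3.12 = 6.363 m³/s

6.36 m³/s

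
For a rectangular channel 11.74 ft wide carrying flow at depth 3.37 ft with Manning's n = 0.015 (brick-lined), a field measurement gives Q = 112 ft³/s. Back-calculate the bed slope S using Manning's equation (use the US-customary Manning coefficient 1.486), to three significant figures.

0.000296

A = b·y = 11.74 × 3.37 = 39.56 ft²
P = b + 2y = 11.74 + 2×3.37 = 18.48 ft
R = A/P = 39.56/18.48 = 2.141 ft
S = (Q·n / (1.486·A·R^(2/3)))² = (112×0.015 / (1.486×39.56×1.661))² = 0.0002959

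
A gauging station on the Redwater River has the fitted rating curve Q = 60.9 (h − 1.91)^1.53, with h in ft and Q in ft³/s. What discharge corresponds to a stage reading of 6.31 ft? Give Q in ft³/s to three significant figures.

588 ft³/s

Q = 60.9 × (6.31 − 1.91)^1.53 = 60.9 × 4.4^1.53 = 587.6 ft³/s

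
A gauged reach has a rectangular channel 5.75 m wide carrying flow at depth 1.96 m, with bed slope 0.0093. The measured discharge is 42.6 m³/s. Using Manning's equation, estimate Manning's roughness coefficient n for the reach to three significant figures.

A = b·y = 5.75 × 1.96 = 11.27 m²
P = b + 2y = 5.75 + 2×1.96 = 9.670 m
R = A/P = 11.27/9.670 = 1.165 m
n = (1/Q)·A·R^(2/3)·S^(1/2) = (1/42.6) × 11.27 × 1.107 × 0.09644 = 0.02825

0.0283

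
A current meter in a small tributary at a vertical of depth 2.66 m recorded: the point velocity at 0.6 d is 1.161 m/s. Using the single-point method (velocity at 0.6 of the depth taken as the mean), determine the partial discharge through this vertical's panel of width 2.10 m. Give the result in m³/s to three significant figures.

v̄ = v₀.₆ = 1.161 m/s
q = v̄ × d × w = 1.161 × 2.66 × 2.10 = 6.485 m³/s

6.49 m³/s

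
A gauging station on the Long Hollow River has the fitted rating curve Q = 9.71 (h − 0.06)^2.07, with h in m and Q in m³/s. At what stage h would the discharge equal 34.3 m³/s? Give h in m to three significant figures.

h − h₀ = (Q/C)^(1/b) = (34.3/9.71)^(1/2.07) = 1.840 m
h = 0.06 + 1.840 = 1.900 m

1.90 m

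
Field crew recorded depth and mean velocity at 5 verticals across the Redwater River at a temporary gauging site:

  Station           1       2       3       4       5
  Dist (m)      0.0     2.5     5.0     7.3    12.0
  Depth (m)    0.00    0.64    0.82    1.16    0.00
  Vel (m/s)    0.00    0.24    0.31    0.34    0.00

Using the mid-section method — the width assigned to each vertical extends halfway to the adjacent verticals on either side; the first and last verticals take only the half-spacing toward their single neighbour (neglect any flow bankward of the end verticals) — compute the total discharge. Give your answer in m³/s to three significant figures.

w_2 = (5.0 − 0.0)/2 = 2.5 m; q_2 = 0.24 × 0.64 × 2.5 = 0.3840 m³/s
w_3 = (7.3 − 2.5)/2 = 2.4 m; q_3 = 0.31 × 0.82 × 2.4 = 0.6101 m³/s
w_4 = (12.0 − 5.0)/2 = 3.5 m; q_4 = 0.34 × 1.16 × 3.5 = 1.380 m³/s
Stations 1, 5 contribute zero (depth or velocity is 0).
Q = Σ qᵢ = 2.374 m³/s

2.37 m³/s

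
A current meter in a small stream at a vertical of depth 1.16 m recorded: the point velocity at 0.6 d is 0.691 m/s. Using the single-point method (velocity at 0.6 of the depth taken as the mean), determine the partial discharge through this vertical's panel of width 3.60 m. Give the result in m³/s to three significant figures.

2.89 m³/s

v̄ = v₀.₆ = 0.691 m/s
q = v̄ × d × w = 0.6910 × 1.16 × 3.60 = 2.886 m³/s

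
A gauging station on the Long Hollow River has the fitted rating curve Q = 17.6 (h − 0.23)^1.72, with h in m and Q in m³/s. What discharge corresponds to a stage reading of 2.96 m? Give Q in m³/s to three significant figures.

99.0 m³/s

Q = 17.6 × (2.96 − 0.23)^1.72 = 17.6 × 2.73^1.72 = 99.02 m³/s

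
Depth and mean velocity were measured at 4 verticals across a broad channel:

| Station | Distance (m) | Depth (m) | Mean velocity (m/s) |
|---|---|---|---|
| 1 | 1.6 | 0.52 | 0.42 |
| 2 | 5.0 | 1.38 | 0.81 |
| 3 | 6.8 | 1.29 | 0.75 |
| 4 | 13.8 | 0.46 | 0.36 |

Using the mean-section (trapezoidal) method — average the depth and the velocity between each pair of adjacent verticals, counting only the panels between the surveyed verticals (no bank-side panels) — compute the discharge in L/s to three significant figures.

7260 L/s

Panel 1-2: Δb = 3.4 m, d̄ = (0.52+1.38)/2 = 0.95, v̄ = (0.42+0.81)/2 = 0.615 → q = 3.4×0.95×0.615 = 1.986 m³/s
Panel 2-3: Δb = 1.8 m, d̄ = (1.38+1.29)/2 = 1.335, v̄ = (0.81+0.75)/2 = 0.78 → q = 1.8×1.335×0.78 = 1.874 m³/s
Panel 3-4: Δb = 7 m, d̄ = (1.29+0.46)/2 = 0.875, v̄ = (0.75+0.36)/2 = 0.555 → q = 7×0.875×0.555 = 3.399 m³/s
Q = Σ q = 7.260 m³/s
= 7.260 × 1000 = 7260 L/s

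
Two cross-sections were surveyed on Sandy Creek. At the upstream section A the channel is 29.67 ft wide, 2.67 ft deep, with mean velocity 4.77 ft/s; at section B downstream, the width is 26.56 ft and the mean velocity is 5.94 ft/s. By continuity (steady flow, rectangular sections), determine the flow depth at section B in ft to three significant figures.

Q = A₁V₁ = (29.67×2.67) × 4.77 = 377.9 ft³/s
d₂ = Q/(b₂ V₂) = 377.9/(26.56×5.94) = 2.395 ft

2.40 ft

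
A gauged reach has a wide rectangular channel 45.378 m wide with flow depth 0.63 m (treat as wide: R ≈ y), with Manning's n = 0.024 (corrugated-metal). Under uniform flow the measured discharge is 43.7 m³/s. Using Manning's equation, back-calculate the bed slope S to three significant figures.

0.00249

A = b·y = 45.378 × 0.63 = 28.59 m²
Wide channel: R ≈ y = 0.63 m
S = (Q·n / (1·A·R^(2/3)))² = (43.7×0.024 / (1×28.59×0.7349))² = 0.002492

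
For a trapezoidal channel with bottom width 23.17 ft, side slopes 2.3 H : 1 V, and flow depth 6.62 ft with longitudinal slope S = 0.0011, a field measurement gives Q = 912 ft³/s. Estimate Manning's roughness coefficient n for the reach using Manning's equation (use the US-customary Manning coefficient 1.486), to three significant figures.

A = (b + z·y)·y = (23.17 + 2.3×6.62)×6.62 = 254.2 ft²
P = b + 2y√(1+z²) = 23.17 + 2×6.62×√(1+2.3²) = 56.38 ft
R = A/P = 254.2/56.38 = 4.509 ft
n = (1.486/Q)·A·R^(2/3)·S^(1/2) = (1.486/912) × 254.2 × 2.729 × 0.03317 = 0.03749

0.0375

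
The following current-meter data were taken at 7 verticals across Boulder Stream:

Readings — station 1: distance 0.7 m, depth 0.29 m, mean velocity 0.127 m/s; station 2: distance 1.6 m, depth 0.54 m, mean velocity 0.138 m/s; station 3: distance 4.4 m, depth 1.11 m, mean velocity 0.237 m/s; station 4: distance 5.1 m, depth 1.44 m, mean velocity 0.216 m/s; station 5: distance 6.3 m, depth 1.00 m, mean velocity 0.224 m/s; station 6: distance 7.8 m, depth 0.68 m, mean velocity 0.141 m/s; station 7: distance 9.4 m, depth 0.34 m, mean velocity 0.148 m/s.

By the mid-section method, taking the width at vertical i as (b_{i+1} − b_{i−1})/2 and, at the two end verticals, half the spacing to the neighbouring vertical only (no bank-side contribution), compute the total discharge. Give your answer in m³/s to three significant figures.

w_1 = (1.6 − 0.7)/2 = 0.45 m; q_1 = 0.127 × 0.29 × 0.45 = 0.01657 m³/s
w_2 = (4.4 − 0.7)/2 = 1.85 m; q_2 = 0.138 × 0.54 × 1.85 = 0.1379 m³/s
w_3 = (5.1 − 1.6)/2 = 1.75 m; q_3 = 0.237 × 1.11 × 1.75 = 0.4604 m³/s
w_4 = (6.3 − 4.4)/2 = 0.95 m; q_4 = 0.216 × 1.44 × 0.95 = 0.2955 m³/s
w_5 = (7.8 − 5.1)/2 = 1.35 m; q_5 = 0.224 × 1.00 × 1.35 = 0.3024 m³/s
w_6 = (9.4 − 6.3)/2 = 1.55 m; q_6 = 0.141 × 0.68 × 1.55 = 0.1486 m³/s
w_7 = (9.4 − 7.8)/2 = 0.8 m; q_7 = 0.148 × 0.34 × 0.8 = 0.04026 m³/s
Q = Σ qᵢ = 1.402 m³/s

1.40 m³/s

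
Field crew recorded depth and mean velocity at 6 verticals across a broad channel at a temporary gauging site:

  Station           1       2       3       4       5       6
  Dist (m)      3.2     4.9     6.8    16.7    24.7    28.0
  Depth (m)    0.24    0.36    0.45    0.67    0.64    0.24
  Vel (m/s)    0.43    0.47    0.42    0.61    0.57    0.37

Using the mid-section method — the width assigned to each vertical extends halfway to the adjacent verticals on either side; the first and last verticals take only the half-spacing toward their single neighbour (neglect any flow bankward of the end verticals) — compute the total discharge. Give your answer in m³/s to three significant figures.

w_1 = (4.9 − 3.2)/2 = 0.85 m; q_1 = 0.43 × 0.24 × 0.85 = 0.08772 m³/s
w_2 = (6.8 − 3.2)/2 = 1.8 m; q_2 = 0.47 × 0.36 × 1.8 = 0.3046 m³/s
w_3 = (16.7 − 4.9)/2 = 5.9 m; q_3 = 0.42 × 0.45 × 5.9 = 1.115 m³/s
w_4 = (24.7 − 6.8)/2 = 8.95 m; q_4 = 0.61 × 0.67 × 8.95 = 3.658 m³/s
w_5 = (28.0 − 16.7)/2 = 5.65 m; q_5 = 0.57 × 0.64 × 5.65 = 2.061 m³/s
w_6 = (28.0 − 24.7)/2 = 1.65 m; q_6 = 0.37 × 0.24 × 1.65 = 0.1465 m³/s
Q = Σ qᵢ = 7.373 m³/s

7.37 m³/s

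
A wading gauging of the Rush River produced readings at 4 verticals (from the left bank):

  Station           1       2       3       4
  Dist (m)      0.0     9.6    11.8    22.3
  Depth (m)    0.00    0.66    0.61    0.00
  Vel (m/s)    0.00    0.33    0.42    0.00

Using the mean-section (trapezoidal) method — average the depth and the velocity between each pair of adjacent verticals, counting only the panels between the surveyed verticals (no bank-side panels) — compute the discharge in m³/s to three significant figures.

1.72 m³/s

Panel 1-2: Δb = 9.6 m, d̄ = (0.00+0.66)/2 = 0.33, v̄ = (0.00+0.33)/2 = 0.165 → q = 9.6×0.33×0.165 = 0.5227 m³/s
Panel 2-3: Δb = 2.2 m, d̄ = (0.66+0.61)/2 = 0.635, v̄ = (0.33+0.42)/2 = 0.375 → q = 2.2×0.635×0.375 = 0.5239 m³/s
Panel 3-4: Δb = 10.5 m, d̄ = (0.61+0.00)/2 = 0.305, v̄ = (0.42+0.00)/2 = 0.21 → q = 10.5×0.305×0.21 = 0.6725 m³/s
Q = Σ q = 1.719 m³/s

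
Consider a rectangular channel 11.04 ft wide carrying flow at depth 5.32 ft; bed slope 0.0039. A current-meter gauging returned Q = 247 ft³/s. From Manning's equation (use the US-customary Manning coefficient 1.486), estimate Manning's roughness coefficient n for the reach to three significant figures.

A = b·y = 11.04 × 5.32 = 58.73 ft²
P = b + 2y = 11.04 + 2×5.32 = 21.68 ft
R = A/P = 58.73/21.68 = 2.709 ft
n = (1.486/Q)·A·R^(2/3)·S^(1/2) = (1.486/247) × 58.73 × 1.943 × 0.06245 = 0.04288

0.0429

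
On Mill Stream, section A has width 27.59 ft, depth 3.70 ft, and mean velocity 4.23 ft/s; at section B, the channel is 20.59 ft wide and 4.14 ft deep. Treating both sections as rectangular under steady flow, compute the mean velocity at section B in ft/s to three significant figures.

Q = A₁V₁ = (27.59×3.70) × 4.23 = 431.8 ft³/s
A₂ = 20.59 × 4.14 = 85.24 ft²
V₂ = Q/A₂ = 431.8/85.24 = 5.066 ft/s

5.07 ft/s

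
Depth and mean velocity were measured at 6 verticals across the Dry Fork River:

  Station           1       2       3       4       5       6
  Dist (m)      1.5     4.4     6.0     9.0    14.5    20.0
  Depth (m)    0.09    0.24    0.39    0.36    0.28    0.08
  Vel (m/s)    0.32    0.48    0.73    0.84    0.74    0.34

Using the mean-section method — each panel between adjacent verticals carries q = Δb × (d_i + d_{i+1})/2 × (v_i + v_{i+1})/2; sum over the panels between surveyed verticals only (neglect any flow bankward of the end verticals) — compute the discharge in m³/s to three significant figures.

Panel 1-2: Δb = 2.9 m, d̄ = (0.09+0.24)/2 = 0.165, v̄ = (0.32+0.48)/2 = 0.4 → q = 2.9×0.165×0.4 = 0.1914 m³/s
Panel 2-3: Δb = 1.6 m, d̄ = (0.24+0.39)/2 = 0.315, v̄ = (0.48+0.73)/2 = 0.605 → q = 1.6×0.315×0.605 = 0.3049 m³/s
Panel 3-4: Δb = 3 m, d̄ = (0.39+0.36)/2 = 0.375, v̄ = (0.73+0.84)/2 = 0.785 → q = 3×0.375×0.785 = 0.8831 m³/s
Panel 4-5: Δb = 5.5 m, d̄ = (0.36+0.28)/2 = 0.32, v̄ = (0.84+0.74)/2 = 0.79 → q = 5.5×0.32×0.79 = 1.390 m³/s
Panel 5-6: Δb = 5.5 m, d̄ = (0.28+0.08)/2 = 0.18, v̄ = (0.74+0.34)/2 = 0.54 → q = 5.5×0.18×0.54 = 0.5346 m³/s
Q = Σ q = 3.304 m³/s

3.30 m³/s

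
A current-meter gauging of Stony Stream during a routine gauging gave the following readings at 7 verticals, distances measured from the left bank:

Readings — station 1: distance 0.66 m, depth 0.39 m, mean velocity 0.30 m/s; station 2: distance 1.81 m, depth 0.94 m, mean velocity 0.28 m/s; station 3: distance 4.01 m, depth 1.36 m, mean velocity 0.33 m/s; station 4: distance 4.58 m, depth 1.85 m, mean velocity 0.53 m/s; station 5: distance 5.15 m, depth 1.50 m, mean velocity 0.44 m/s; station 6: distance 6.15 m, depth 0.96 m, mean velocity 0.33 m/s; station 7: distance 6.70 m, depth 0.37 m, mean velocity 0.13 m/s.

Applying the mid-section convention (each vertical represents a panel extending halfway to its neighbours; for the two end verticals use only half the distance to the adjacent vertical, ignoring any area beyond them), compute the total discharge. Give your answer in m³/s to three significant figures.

2.47 m³/s

w_1 = (1.81 − 0.66)/2 = 0.575 m; q_1 = 0.30 × 0.39 × 0.575 = 0.06728 m³/s
w_2 = (4.01 − 0.66)/2 = 1.675 m; q_2 = 0.28 × 0.94 × 1.675 = 0.4409 m³/s
w_3 = (4.58 − 1.81)/2 = 1.385 m; q_3 = 0.33 × 1.36 × 1.385 = 0.6216 m³/s
w_4 = (5.15 − 4.01)/2 = 0.57 m; q_4 = 0.53 × 1.85 × 0.57 = 0.5589 m³/s
w_5 = (6.15 − 4.58)/2 = 0.785 m; q_5 = 0.44 × 1.50 × 0.785 = 0.5181 m³/s
w_6 = (6.70 − 5.15)/2 = 0.775 m; q_6 = 0.33 × 0.96 × 0.775 = 0.2455 m³/s
w_7 = (6.70 − 6.15)/2 = 0.275 m; q_7 = 0.13 × 0.37 × 0.275 = 0.01323 m³/s
Q = Σ qᵢ = 2.465 m³/s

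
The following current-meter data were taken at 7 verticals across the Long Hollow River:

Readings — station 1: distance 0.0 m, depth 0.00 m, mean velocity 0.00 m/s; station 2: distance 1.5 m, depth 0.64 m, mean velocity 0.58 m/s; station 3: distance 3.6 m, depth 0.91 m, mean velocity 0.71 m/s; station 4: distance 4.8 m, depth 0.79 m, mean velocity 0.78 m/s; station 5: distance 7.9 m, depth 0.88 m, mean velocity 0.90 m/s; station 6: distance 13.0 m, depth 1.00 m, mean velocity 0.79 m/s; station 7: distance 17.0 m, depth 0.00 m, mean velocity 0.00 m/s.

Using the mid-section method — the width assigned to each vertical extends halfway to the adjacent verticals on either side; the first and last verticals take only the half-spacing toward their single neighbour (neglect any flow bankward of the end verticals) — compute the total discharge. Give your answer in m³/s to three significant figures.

w_2 = (3.6 − 0.0)/2 = 1.8 m; q_2 = 0.58 × 0.64 × 1.8 = 0.6682 m³/s
w_3 = (4.8 − 1.5)/2 = 1.65 m; q_3 = 0.71 × 0.91 × 1.65 = 1.066 m³/s
w_4 = (7.9 − 3.6)/2 = 2.15 m; q_4 = 0.78 × 0.79 × 2.15 = 1.325 m³/s
w_5 = (13.0 − 4.8)/2 = 4.1 m; q_5 = 0.90 × 0.88 × 4.1 = 3.247 m³/s
w_6 = (17.0 − 7.9)/2 = 4.55 m; q_6 = 0.79 × 1.00 × 4.55 = 3.595 m³/s
Stations 1, 7 contribute zero (depth or velocity is 0).
Q = Σ qᵢ = 9.901 m³/s

9.90 m³/s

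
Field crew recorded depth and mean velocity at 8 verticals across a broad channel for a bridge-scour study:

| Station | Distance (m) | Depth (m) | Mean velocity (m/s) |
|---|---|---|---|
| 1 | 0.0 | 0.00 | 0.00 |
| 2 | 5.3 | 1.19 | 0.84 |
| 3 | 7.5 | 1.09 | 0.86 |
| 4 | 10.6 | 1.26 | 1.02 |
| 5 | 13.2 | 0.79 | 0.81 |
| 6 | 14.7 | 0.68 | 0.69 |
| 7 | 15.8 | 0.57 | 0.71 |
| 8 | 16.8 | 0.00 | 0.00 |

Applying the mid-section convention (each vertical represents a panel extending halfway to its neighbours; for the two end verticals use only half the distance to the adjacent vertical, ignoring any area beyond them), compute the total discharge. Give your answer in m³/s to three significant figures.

w_2 = (7.5 − 0.0)/2 = 3.75 m; q_2 = 0.84 × 1.19 × 3.75 = 3.749 m³/s
w_3 = (10.6 − 5.3)/2 = 2.65 m; q_3 = 0.86 × 1.09 × 2.65 = 2.484 m³/s
w_4 = (13.2 − 7.5)/2 = 2.85 m; q_4 = 1.02 × 1.26 × 2.85 = 3.663 m³/s
w_5 = (14.7 − 10.6)/2 = 2.05 m; q_5 = 0.81 × 0.79 × 2.05 = 1.312 m³/s
w_6 = (15.8 − 13.2)/2 = 1.3 m; q_6 = 0.69 × 0.68 × 1.3 = 0.6100 m³/s
w_7 = (16.8 − 14.7)/2 = 1.05 m; q_7 = 0.71 × 0.57 × 1.05 = 0.4249 m³/s
Stations 1, 8 contribute zero (depth or velocity is 0).
Q = Σ qᵢ = 12.24 m³/s

12.2 m³/s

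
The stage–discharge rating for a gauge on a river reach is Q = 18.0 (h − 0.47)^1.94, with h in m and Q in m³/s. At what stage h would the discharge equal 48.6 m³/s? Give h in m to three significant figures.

2.14 m

h − h₀ = (Q/C)^(1/b) = (48.6/18.0)^(1/1.94) = 1.669 m
h = 0.47 + 1.669 = 2.139 m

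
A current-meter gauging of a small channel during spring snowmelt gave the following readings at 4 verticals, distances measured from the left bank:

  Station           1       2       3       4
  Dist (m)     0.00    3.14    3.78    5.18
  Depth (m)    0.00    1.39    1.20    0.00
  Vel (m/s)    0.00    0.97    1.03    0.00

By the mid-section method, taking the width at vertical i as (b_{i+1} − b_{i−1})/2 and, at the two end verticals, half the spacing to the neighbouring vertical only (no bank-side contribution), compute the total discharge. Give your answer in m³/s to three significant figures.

w_2 = (3.78 − 0.00)/2 = 1.89 m; q_2 = 0.97 × 1.39 × 1.89 = 2.548 m³/s
w_3 = (5.18 − 3.14)/2 = 1.02 m; q_3 = 1.03 × 1.20 × 1.02 = 1.261 m³/s
Stations 1, 4 contribute zero (depth or velocity is 0).
Q = Σ qᵢ = 3.809 m³/s

3.81 m³/s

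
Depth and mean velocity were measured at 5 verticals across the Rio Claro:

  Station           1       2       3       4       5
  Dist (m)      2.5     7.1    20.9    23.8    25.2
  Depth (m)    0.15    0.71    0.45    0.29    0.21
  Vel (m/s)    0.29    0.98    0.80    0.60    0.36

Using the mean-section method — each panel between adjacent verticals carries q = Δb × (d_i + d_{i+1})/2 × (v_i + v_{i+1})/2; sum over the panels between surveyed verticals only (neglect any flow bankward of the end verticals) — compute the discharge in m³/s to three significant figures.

9.30 m³/s

Panel 1-2: Δb = 4.6 m, d̄ = (0.15+0.71)/2 = 0.43, v̄ = (0.29+0.98)/2 = 0.635 → q = 4.6×0.43×0.635 = 1.256 m³/s
Panel 2-3: Δb = 13.8 m, d̄ = (0.71+0.45)/2 = 0.58, v̄ = (0.98+0.80)/2 = 0.89 → q = 13.8×0.58×0.89 = 7.124 m³/s
Panel 3-4: Δb = 2.9 m, d̄ = (0.45+0.29)/2 = 0.37, v̄ = (0.80+0.60)/2 = 0.7 → q = 2.9×0.37×0.7 = 0.7511 m³/s
Panel 4-5: Δb = 1.4 m, d̄ = (0.29+0.21)/2 = 0.25, v̄ = (0.60+0.36)/2 = 0.48 → q = 1.4×0.25×0.48 = 0.1680 m³/s
Q = Σ q = 9.299 m³/s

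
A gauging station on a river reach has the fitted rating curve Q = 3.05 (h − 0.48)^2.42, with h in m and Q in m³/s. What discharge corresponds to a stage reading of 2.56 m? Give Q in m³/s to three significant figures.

17.9 m³/s

Q = 3.05 × (2.56 − 0.48)^2.42 = 3.05 × 2.08^2.42 = 17.95 m³/s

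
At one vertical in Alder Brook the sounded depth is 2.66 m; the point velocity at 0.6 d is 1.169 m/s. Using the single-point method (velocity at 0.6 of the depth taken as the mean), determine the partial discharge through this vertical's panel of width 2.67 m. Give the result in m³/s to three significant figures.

v̄ = v₀.₆ = 1.169 m/s
q = v̄ × d × w = 1.169 × 2.66 × 2.67 = 8.302 m³/s

8.30 m³/s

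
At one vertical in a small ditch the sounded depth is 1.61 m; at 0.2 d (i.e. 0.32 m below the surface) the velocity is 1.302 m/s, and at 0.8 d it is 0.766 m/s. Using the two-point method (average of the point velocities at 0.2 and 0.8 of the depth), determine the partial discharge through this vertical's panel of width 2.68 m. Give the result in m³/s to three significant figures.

4.46 m³/s

v̄ = (1.302 + 0.766) / 2 = 1.034 m/s
q = v̄ × d × w = 1.034 × 1.61 × 2.68 = 4.462 m³/s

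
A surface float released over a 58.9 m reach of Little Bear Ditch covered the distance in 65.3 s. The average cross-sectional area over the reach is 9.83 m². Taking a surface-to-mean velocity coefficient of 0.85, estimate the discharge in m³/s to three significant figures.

7.54 m³/s

v_surface = L / t̄ = 58.9 / 65.3 = 0.9020 m/s
v_mean = 0.85 × 0.9020 = 0.7667 m/s
Q = A × v_mean = 9.83 × 0.7667 = 7.537 m³/s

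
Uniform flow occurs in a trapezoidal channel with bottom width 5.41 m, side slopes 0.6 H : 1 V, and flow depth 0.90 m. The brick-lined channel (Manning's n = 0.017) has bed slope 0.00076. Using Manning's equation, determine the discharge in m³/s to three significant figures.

6.93 m³/s

A = (b + z·y)·y = (5.41 + 0.6×0.90)×0.90 = 5.355 m²
P = b + 2y√(1+z²) = 5.41 + 2×0.90×√(1+0.6²) = 7.509 m
R = A/P = 5.355/7.509 = 0.7131 m
Q = (1/n)·A·R^(2/3)·S^(1/2) = (1/0.017) × 5.355 × 0.7131^(2/3) × 0.00076^(1/2) = 6.932 m³/s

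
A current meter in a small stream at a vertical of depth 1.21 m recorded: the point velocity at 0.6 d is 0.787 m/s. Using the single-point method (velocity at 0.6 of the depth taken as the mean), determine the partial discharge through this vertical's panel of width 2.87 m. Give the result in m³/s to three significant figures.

2.73 m³/s

v̄ = v₀.₆ = 0.787 m/s
q = v̄ × d × w = 0.7870 × 1.21 × 2.87 = 2.733 m³/s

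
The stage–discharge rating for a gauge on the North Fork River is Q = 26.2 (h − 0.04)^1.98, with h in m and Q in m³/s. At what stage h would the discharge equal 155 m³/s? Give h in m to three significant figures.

2.49 m

h − h₀ = (Q/C)^(1/b) = (155/26.2)^(1/1.98) = 2.454 m
h = 0.04 + 2.454 = 2.494 m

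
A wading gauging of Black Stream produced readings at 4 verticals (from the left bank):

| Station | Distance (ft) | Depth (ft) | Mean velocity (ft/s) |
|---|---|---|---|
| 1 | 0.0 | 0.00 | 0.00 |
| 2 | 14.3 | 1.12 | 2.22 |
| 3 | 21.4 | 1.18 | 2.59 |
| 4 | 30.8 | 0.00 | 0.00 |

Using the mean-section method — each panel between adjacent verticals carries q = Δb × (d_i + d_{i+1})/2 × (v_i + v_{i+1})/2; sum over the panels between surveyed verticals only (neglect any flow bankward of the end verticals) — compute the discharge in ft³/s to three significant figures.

35.7 ft³/s

Panel 1-2: Δb = 14.3 ft, d̄ = (0.00+1.12)/2 = 0.56, v̄ = (0.00+2.22)/2 = 1.11 → q = 14.3×0.56×1.11 = 8.889 ft³/s
Panel 2-3: Δb = 7.1 ft, d̄ = (1.12+1.18)/2 = 1.15, v̄ = (2.22+2.59)/2 = 2.405 → q = 7.1×1.15×2.405 = 19.64 ft³/s
Panel 3-4: Δb = 9.4 ft, d̄ = (1.18+0.00)/2 = 0.59, v̄ = (2.59+0.00)/2 = 1.295 → q = 9.4×0.59×1.295 = 7.182 ft³/s
Q = Σ q = 35.71 ft³/s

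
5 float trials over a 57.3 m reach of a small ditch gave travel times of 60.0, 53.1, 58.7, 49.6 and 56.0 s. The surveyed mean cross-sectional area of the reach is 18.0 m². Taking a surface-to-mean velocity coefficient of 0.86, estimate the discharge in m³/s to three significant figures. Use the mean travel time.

16.0 m³/s

t̄ = (60.0 + 53.1 + 58.7 + 49.6 + 56.0) / 5 = 55.48 s
v_surface = L / t̄ = 57.3 / 55.48 = 1.033 m/s
v_mean = 0.86 × 1.033 = 0.8882 m/s
Q = A × v_mean = 18.0 × 0.8882 = 15.99 m³/s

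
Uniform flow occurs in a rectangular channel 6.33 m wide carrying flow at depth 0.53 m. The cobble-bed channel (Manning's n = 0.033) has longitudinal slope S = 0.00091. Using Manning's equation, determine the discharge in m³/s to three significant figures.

1.81 m³/s

A = b·y = 6.33 × 0.53 = 3.355 m²
P = b + 2y = 6.33 + 2×0.53 = 7.390 m
R = A/P = 3.355/7.390 = 0.4540 m
Q = (1/n)·A·R^(2/3)·S^(1/2) = (1/0.033) × 3.355 × 0.4540^(2/3) × 0.00091^(1/2) = 1.812 m³/s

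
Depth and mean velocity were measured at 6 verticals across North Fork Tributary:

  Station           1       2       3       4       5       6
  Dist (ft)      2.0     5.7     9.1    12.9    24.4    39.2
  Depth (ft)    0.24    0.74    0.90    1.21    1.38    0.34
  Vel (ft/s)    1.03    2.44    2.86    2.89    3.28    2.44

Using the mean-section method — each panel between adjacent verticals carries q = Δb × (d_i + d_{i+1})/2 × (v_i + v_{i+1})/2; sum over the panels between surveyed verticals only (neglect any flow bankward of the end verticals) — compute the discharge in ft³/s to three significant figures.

Panel 1-2: Δb = 3.7 ft, d̄ = (0.24+0.74)/2 = 0.49, v̄ = (1.03+2.44)/2 = 1.735 → q = 3.7×0.49×1.735 = 3.146 ft³/s
Panel 2-3: Δb = 3.4 ft, d̄ = (0.74+0.90)/2 = 0.82, v̄ = (2.44+2.86)/2 = 2.65 → q = 3.4×0.82×2.65 = 7.388 ft³/s
Panel 3-4: Δb = 3.8 ft, d̄ = (0.90+1.21)/2 = 1.055, v̄ = (2.86+2.89)/2 = 2.875 → q = 3.8×1.055×2.875 = 11.53 ft³/s
Panel 4-5: Δb = 11.5 ft, d̄ = (1.21+1.38)/2 = 1.295, v̄ = (2.89+3.28)/2 = 3.085 → q = 11.5×1.295×3.085 = 45.94 ft³/s
Panel 5-6: Δb = 14.8 ft, d̄ = (1.38+0.34)/2 = 0.86, v̄ = (3.28+2.44)/2 = 2.86 → q = 14.8×0.86×2.86 = 36.40 ft³/s
Q = Σ q = 104.4 ft³/s

104 ft³/s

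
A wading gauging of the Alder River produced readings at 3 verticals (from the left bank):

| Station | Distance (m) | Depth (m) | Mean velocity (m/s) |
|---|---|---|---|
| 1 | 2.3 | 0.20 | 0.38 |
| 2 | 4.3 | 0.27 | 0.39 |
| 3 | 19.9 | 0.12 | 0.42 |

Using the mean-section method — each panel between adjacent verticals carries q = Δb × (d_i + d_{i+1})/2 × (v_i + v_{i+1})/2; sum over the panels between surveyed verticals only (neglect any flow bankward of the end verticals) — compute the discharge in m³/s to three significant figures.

Panel 1-2: Δb = 2 m, d̄ = (0.20+0.27)/2 = 0.235, v̄ = (0.38+0.39)/2 = 0.385 → q = 2×0.235×0.385 = 0.1810 m³/s
Panel 2-3: Δb = 15.6 m, d̄ = (0.27+0.12)/2 = 0.195, v̄ = (0.39+0.42)/2 = 0.405 → q = 15.6×0.195×0.405 = 1.232 m³/s
Q = Σ q = 1.413 m³/s

1.41 m³/s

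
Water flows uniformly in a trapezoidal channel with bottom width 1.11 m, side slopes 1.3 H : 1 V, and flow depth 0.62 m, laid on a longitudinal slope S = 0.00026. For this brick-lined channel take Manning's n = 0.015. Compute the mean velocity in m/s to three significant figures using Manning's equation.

A = (b + z·y)·y = (1.11 + 1.3×0.62)×0.62 = 1.188 m²
P = b + 2y√(1+z²) = 1.11 + 2×0.62×√(1+1.3²) = 3.144 m
R = A/P = 1.188/3.144 = 0.3779 m
Q = (1/n)·A·R^(2/3)·S^(1/2) = (1/0.015) × 1.188 × 0.3779^(2/3) × 0.00026^(1/2) = 0.6674 m³/s
V = Q/A = 0.6674/1.188 = 0.5619 m/s

0.562 m/s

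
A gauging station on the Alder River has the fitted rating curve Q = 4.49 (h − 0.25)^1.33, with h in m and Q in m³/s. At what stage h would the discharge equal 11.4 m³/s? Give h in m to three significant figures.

2.26 m

h − h₀ = (Q/C)^(1/b) = (11.4/4.49)^(1/1.33) = 2.015 m
h = 0.25 + 2.015 = 2.265 m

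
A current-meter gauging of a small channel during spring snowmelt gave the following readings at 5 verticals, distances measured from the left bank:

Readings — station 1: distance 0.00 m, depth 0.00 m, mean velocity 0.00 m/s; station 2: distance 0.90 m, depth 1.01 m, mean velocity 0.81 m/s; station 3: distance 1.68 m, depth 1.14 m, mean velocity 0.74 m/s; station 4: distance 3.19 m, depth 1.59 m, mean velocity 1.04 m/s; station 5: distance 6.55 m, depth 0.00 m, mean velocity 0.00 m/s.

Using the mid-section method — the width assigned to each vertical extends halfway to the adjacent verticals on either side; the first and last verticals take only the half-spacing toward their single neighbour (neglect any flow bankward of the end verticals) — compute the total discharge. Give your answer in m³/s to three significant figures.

w_2 = (1.68 − 0.00)/2 = 0.84 m; q_2 = 0.81 × 1.01 × 0.84 = 0.6872 m³/s
w_3 = (3.19 − 0.90)/2 = 1.145 m; q_3 = 0.74 × 1.14 × 1.145 = 0.9659 m³/s
w_4 = (6.55 − 1.68)/2 = 2.435 m; q_4 = 1.04 × 1.59 × 2.435 = 4.027 m³/s
Stations 1, 5 contribute zero (depth or velocity is 0).
Q = Σ qᵢ = 5.680 m³/s

5.68 m³/s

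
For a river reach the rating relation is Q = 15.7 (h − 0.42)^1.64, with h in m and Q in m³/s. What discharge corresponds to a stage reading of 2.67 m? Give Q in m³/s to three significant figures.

59.4 m³/s

Q = 15.7 × (2.67 − 0.42)^1.64 = 15.7 × 2.25^1.64 = 59.36 m³/s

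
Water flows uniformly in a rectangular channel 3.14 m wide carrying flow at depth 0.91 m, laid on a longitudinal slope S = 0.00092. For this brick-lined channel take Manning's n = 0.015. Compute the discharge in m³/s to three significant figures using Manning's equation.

A = b·y = 3.14 × 0.91 = 2.857 m²
P = b + 2y = 3.14 + 2×0.91 = 4.960 m
R = A/P = 2.857/4.960 = 0.5761 m
Q = (1/n)·A·R^(2/3)·S^(1/2) = (1/0.015) × 2.857 × 0.5761^(2/3) × 0.00092^(1/2) = 4.000 m³/s

4.00 m³/s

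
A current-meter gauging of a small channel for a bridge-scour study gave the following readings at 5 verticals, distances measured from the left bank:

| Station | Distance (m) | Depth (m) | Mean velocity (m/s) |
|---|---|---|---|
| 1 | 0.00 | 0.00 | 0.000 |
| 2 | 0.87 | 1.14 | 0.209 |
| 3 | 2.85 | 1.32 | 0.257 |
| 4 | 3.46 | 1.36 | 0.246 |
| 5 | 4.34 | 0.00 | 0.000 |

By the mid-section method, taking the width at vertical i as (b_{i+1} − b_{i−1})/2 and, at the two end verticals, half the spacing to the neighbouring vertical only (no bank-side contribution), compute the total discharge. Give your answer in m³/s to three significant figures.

1.03 m³/s

w_2 = (2.85 − 0.00)/2 = 1.425 m; q_2 = 0.209 × 1.14 × 1.425 = 0.3395 m³/s
w_3 = (3.46 − 0.87)/2 = 1.295 m; q_3 = 0.257 × 1.32 × 1.295 = 0.4393 m³/s
w_4 = (4.34 − 2.85)/2 = 0.745 m; q_4 = 0.246 × 1.36 × 0.745 = 0.2492 m³/s
Stations 1, 5 contribute zero (depth or velocity is 0).
Q = Σ qᵢ = 1.028 m³/s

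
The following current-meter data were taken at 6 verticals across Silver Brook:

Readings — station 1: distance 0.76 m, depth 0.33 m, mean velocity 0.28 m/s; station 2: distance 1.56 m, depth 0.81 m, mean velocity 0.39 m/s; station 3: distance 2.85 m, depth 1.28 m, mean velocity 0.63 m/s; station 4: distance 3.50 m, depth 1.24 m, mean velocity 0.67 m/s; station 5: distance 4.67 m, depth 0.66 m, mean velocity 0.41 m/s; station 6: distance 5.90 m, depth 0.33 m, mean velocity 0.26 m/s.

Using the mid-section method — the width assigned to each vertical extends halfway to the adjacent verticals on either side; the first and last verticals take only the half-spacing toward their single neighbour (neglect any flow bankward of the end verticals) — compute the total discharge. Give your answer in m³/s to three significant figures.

2.28 m³/s

w_1 = (1.56 − 0.76)/2 = 0.4 m; q_1 = 0.28 × 0.33 × 0.4 = 0.03696 m³/s
w_2 = (2.85 − 0.76)/2 = 1.045 m; q_2 = 0.39 × 0.81 × 1.045 = 0.3301 m³/s
w_3 = (3.50 − 1.56)/2 = 0.97 m; q_3 = 0.63 × 1.28 × 0.97 = 0.7822 m³/s
w_4 = (4.67 − 2.85)/2 = 0.91 m; q_4 = 0.67 × 1.24 × 0.91 = 0.7560 m³/s
w_5 = (5.90 − 3.50)/2 = 1.2 m; q_5 = 0.41 × 0.66 × 1.2 = 0.3247 m³/s
w_6 = (5.90 − 4.67)/2 = 0.615 m; q_6 = 0.26 × 0.33 × 0.615 = 0.05277 m³/s
Q = Σ qᵢ = 2.283 m³/s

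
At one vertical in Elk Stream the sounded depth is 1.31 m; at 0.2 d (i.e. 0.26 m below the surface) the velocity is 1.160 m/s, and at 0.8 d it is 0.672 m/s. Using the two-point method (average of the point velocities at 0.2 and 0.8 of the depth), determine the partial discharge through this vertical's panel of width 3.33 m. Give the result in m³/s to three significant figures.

v̄ = (1.160 + 0.672) / 2 = 0.9160 m/s
q = v̄ × d × w = 0.9160 × 1.31 × 3.33 = 3.996 m³/s

4.00 m³/s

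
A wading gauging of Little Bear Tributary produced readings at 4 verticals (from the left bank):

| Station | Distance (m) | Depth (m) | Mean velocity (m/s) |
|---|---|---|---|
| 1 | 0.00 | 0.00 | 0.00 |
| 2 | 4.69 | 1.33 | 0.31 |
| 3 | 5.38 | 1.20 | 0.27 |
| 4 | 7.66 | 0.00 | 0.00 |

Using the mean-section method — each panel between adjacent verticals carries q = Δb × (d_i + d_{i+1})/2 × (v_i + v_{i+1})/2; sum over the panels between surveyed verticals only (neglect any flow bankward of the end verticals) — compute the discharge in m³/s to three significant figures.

Panel 1-2: Δb = 4.69 m, d̄ = (0.00+1.33)/2 = 0.665, v̄ = (0.00+0.31)/2 = 0.155 → q = 4.69×0.665×0.155 = 0.4834 m³/s
Panel 2-3: Δb = 0.69 m, d̄ = (1.33+1.20)/2 = 1.265, v̄ = (0.31+0.27)/2 = 0.29 → q = 0.69×1.265×0.29 = 0.2531 m³/s
Panel 3-4: Δb = 2.28 m, d̄ = (1.20+0.00)/2 = 0.6, v̄ = (0.27+0.00)/2 = 0.135 → q = 2.28×0.6×0.135 = 0.1847 m³/s
Q = Σ q = 0.9212 m³/s

0.921 m³/s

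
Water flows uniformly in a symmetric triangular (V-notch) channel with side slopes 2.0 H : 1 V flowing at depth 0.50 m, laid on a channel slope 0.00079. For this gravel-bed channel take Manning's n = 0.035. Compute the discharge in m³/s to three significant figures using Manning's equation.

0.148 m³/s

A = z·y² = 2.0×0.50² = 0.5000 m²
P = 2y√(1+z²) = 2×0.50×√(1+2.0²) = 2.236 m
R = A/P = 0.5000/2.236 = 0.2236 m
Q = (1/n)·A·R^(2/3)·S^(1/2) = (1/0.035) × 0.5000 × 0.2236^(2/3) × 0.00079^(1/2) = 0.1479 m³/s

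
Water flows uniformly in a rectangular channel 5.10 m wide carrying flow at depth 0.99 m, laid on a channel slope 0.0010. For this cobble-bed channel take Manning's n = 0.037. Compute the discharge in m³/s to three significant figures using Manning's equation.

A = b·y = 5.10 × 0.99 = 5.049 m²
P = b + 2y = 5.10 + 2×0.99 = 7.080 m
R = A/P = 5.049/7.080 = 0.7131 m
Q = (1/n)·A·R^(2/3)·S^(1/2) = (1/0.037) × 5.049 × 0.7131^(2/3) × 0.0010^(1/2) = 3.444 m³/s

3.44 m³/s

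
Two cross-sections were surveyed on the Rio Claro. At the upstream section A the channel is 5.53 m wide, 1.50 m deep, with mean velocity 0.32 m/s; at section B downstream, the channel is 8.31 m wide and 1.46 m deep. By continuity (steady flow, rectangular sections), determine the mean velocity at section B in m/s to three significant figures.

0.219 m/s

Q = A₁V₁ = (5.53×1.50) × 0.32 = 2.654 m³/s
A₂ = 8.31 × 1.46 = 12.13 m²
V₂ = Q/A₂ = 2.654/12.13 = 0.2188 m/s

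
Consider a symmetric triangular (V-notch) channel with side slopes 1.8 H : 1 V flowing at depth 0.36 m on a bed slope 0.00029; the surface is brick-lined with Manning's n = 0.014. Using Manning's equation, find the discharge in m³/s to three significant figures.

0.0827 m³/s

A = z·y² = 1.8×0.36² = 0.2333 m²
P = 2y√(1+z²) = 2×0.36×√(1+1.8²) = 1.483 m
R = A/P = 0.2333/1.483 = 0.1573 m
Q = (1/n)·A·R^(2/3)·S^(1/2) = (1/0.014) × 0.2333 × 0.1573^(2/3) × 0.00029^(1/2) = 0.08270 m³/s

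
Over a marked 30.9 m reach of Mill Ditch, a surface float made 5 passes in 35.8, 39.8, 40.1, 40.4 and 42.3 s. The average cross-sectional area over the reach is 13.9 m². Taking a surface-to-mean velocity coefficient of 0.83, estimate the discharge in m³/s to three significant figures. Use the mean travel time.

t̄ = (35.8 + 39.8 + 40.1 + 40.4 + 42.3) / 5 = 39.68 s
v_surface = L / t̄ = 30.9 / 39.68 = 0.7787 m/s
v_mean = 0.83 × 0.7787 = 0.6463 m/s
Q = A × v_mean = 13.9 × 0.6463 = 8.984 m³/s

8.98 m³/s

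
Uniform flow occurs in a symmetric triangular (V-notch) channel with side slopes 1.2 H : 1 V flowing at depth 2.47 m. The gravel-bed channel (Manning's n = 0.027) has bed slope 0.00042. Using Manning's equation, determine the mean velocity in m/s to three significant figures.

0.733 m/s

A = z·y² = 1.2×2.47² = 7.321 m²
P = 2y√(1+z²) = 2×2.47×√(1+1.2²) = 7.717 m
R = A/P = 7.321/7.717 = 0.9488 m
Q = (1/n)·A·R^(2/3)·S^(1/2) = (1/0.027) × 7.321 × 0.9488^(2/3) × 0.00042^(1/2) = 5.365 m³/s
V = Q/A = 5.365/7.321 = 0.7329 m/s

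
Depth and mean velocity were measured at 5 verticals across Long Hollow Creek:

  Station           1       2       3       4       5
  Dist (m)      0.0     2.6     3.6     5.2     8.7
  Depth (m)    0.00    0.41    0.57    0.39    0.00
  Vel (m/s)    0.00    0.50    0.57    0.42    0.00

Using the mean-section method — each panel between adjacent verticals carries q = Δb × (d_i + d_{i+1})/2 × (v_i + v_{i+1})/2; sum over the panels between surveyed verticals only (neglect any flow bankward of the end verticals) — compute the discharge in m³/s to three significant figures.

Panel 1-2: Δb = 2.6 m, d̄ = (0.00+0.41)/2 = 0.205, v̄ = (0.00+0.50)/2 = 0.25 → q = 2.6×0.205×0.25 = 0.1333 m³/s
Panel 2-3: Δb = 1 m, d̄ = (0.41+0.57)/2 = 0.49, v̄ = (0.50+0.57)/2 = 0.535 → q = 1×0.49×0.535 = 0.2622 m³/s
Panel 3-4: Δb = 1.6 m, d̄ = (0.57+0.39)/2 = 0.48, v̄ = (0.57+0.42)/2 = 0.495 → q = 1.6×0.48×0.495 = 0.3802 m³/s
Panel 4-5: Δb = 3.5 m, d̄ = (0.39+0.00)/2 = 0.195, v̄ = (0.42+0.00)/2 = 0.21 → q = 3.5×0.195×0.21 = 0.1433 m³/s
Q = Σ q = 0.9189 m³/s

0.919 m³/s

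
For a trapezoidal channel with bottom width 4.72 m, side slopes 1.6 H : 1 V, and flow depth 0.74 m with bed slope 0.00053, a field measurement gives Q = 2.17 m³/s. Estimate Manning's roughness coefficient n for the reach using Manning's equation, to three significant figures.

0.0323

A = (b + z·y)·y = (4.72 + 1.6×0.74)×0.74 = 4.369 m²
P = b + 2y√(1+z²) = 4.72 + 2×0.74×√(1+1.6²) = 7.512 m
R = A/P = 4.369/7.512 = 0.5816 m
n = (1/Q)·A·R^(2/3)·S^(1/2) = (1/2.17) × 4.369 × 0.6967 × 0.02302 = 0.03229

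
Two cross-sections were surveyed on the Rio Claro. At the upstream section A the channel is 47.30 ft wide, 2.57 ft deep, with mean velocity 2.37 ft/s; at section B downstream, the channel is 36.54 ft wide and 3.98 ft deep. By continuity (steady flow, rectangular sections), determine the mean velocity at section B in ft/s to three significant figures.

1.98 ft/s

Q = A₁V₁ = (47.30×2.57) × 2.37 = 288.1 ft³/s
A₂ = 36.54 × 3.98 = 145.4 ft²
V₂ = Q/A₂ = 288.1/145.4 = 1.981 ft/s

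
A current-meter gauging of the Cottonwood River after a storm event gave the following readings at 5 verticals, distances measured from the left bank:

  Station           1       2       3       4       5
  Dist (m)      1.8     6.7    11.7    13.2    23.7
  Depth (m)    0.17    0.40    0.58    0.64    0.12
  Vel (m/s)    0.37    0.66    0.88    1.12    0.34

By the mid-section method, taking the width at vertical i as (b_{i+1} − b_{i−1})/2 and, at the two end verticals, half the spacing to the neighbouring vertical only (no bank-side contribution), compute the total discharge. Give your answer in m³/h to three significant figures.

w_1 = (6.7 − 1.8)/2 = 2.45 m; q_1 = 0.37 × 0.17 × 2.45 = 0.1541 m³/s
w_2 = (11.7 − 1.8)/2 = 4.95 m; q_2 = 0.66 × 0.40 × 4.95 = 1.307 m³/s
w_3 = (13.2 − 6.7)/2 = 3.25 m; q_3 = 0.88 × 0.58 × 3.25 = 1.659 m³/s
w_4 = (23.7 − 11.7)/2 = 6 m; q_4 = 1.12 × 0.64 × 6 = 4.301 m³/s
w_5 = (23.7 − 13.2)/2 = 5.25 m; q_5 = 0.34 × 0.12 × 5.25 = 0.2142 m³/s
Q = Σ qᵢ = 7.635 m³/s
= 7.635 × 3600 = 27480 m³/h

27500 m³/h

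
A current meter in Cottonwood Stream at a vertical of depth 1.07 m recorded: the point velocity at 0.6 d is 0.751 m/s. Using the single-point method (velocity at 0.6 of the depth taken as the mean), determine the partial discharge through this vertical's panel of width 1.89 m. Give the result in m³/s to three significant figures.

1.52 m³/s

v̄ = v₀.₆ = 0.751 m/s
q = v̄ × d × w = 0.7510 × 1.07 × 1.89 = 1.519 m³/s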